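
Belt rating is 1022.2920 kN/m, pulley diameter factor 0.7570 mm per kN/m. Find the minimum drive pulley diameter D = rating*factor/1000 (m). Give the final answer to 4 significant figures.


D = 1022.2920 * 0.7570 / 1000
D = 0.7739 m


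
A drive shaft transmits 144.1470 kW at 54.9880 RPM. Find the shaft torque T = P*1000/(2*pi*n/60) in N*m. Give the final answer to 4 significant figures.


omega = 2*pi*54.9880/60 = 5.75833 rad/s
T = 144.1470*1000 / 5.75833
T = 25030 N*m


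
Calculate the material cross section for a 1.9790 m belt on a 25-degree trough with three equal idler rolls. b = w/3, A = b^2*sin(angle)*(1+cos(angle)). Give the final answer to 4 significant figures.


b = 1.9790/3 = 0.659667 m
A = 0.659667^2 * sin(25 deg) * (1 + cos(25 deg))
A = 0.3506 m^2


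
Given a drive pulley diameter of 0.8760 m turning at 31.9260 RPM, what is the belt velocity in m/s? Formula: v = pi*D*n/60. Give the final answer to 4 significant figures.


v = pi * 0.8760 * 31.9260 / 60
v = 1.464 m/s


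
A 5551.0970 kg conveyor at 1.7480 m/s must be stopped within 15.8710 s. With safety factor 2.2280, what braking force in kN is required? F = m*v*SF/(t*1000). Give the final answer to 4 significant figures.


F = 5551.0970 * 1.7480 / 15.8710 * 2.2280 / 1000
F = 1.362 kN


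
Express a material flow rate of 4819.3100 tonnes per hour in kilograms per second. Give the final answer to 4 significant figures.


m_dot = 4819.3100 * 1000 / 3600
m_dot = 1339 kg/s


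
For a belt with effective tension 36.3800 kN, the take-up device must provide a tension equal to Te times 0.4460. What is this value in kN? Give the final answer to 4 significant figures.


T_tu = 36.3800 * 0.4460
T_tu = 16.23 kN


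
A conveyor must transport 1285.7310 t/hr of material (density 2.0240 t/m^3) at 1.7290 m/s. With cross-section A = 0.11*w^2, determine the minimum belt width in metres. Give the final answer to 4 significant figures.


A_req = 1285.7310 / (1.7290 * 2.0240 * 3600) = 0.102057 m^2
w = sqrt(0.102057 / 0.11)
w = 0.9632 m


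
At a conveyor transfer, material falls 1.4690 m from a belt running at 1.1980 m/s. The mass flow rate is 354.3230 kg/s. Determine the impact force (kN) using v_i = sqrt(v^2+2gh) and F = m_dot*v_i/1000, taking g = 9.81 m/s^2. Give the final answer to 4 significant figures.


v_i = sqrt(1.1980^2 + 2*9.81*1.4690) = 5.50063 m/s
F = 354.3230 * 5.50063 / 1000
F = 1.949 kN


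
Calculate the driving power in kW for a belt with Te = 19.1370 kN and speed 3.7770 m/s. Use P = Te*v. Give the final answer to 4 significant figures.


P = Te * v = 19.1370 * 3.7770
P = 72.28 kW


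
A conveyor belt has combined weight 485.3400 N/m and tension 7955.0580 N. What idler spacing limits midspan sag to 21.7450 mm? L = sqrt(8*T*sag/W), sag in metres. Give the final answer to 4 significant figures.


sag = 21.7450/1000 = 0.021745 m
L = sqrt(8 * 7955.0580 * 0.021745 / 485.3400)
L = 1.689 m


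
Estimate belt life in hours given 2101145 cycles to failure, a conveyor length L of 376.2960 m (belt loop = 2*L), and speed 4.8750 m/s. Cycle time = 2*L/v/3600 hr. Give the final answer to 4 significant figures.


cycle_time = 2 * 376.2960 / 4.8750 / 3600 = 0.0428827 hr
life = 2101145 * 0.0428827 = 90100 hours


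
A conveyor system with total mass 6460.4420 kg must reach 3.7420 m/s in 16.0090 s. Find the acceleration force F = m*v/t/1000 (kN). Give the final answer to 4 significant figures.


F = 6460.4420 * 3.7420 / 16.0090 / 1000
F = 1.510 kN


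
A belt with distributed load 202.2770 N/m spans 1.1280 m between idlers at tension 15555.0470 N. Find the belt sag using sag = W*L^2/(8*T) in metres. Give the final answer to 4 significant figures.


sag = 202.2770 * 1.1280^2 / (8 * 15555.0470)
sag = 0.002068 m


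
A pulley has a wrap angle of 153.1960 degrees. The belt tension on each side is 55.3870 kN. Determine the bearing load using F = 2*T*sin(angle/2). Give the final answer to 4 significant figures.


F = 2 * 55.3870 * sin(153.1960/2 deg)
F = 107.8 kN


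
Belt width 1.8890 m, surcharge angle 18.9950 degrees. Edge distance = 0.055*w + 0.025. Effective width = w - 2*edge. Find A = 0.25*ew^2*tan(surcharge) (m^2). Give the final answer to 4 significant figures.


edge = 0.055*1.8890 + 0.025 = 0.128895 m
ew = 1.8890 - 2*0.128895 = 1.63121 m
A = 0.25 * 1.63121^2 * tan(18.9950 deg)
A = 0.2290 m^2


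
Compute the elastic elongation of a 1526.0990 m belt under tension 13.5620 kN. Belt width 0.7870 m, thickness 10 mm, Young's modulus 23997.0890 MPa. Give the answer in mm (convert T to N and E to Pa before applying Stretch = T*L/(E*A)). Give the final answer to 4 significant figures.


A = 0.7870 * 0.01 = 0.00787 m^2
Stretch = 13.5620*1000 * 1526.0990 / (23997.0890e6 * 0.00787) * 1000
Stretch = 109.6 mm


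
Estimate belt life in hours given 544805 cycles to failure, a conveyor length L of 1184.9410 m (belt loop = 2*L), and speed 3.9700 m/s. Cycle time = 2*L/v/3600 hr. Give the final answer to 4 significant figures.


cycle_time = 2 * 1184.9410 / 3.9700 / 3600 = 0.165819 hr
life = 544805 * 0.165819 = 90340 hours


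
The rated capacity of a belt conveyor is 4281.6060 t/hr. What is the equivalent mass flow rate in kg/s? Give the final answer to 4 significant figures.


m_dot = 4281.6060 * 1000 / 3600
m_dot = 1189 kg/s


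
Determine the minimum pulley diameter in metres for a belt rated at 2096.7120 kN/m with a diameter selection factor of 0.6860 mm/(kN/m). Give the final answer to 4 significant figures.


D = 2096.7120 * 0.6860 / 1000
D = 1.438 m


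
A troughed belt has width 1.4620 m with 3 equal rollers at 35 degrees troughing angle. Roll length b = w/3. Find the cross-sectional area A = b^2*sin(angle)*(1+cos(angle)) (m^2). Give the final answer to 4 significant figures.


b = 1.4620/3 = 0.487333 m
A = 0.487333^2 * sin(35 deg) * (1 + cos(35 deg))
A = 0.2478 m^2


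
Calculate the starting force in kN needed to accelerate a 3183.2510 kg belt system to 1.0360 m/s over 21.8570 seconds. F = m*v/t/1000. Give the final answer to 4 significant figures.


F = 3183.2510 * 1.0360 / 21.8570 / 1000
F = 0.1509 kN


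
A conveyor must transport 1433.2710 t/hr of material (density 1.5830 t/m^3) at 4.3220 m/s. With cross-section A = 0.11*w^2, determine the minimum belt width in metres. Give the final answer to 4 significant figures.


A_req = 1433.2710 / (4.3220 * 1.5830 * 3600) = 0.0581916 m^2
w = sqrt(0.0581916 / 0.11)
w = 0.7273 m


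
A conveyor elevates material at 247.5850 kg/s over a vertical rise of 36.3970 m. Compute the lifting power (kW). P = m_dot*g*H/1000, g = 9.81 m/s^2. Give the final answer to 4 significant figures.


P = 247.5850 * 9.81 * 36.3970 / 1000
P = 88.40 kW


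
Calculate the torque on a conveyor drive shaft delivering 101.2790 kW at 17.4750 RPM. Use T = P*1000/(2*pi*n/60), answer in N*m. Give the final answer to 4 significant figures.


omega = 2*pi*17.4750/60 = 1.82998 rad/s
T = 101.2790*1000 / 1.82998
T = 55340 N*m


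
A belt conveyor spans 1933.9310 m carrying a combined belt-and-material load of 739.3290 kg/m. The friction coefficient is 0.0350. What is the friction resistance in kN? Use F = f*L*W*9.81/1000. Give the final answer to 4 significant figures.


F = 0.0350 * 1933.9310 * 739.3290 * 9.81 / 1000
F = 490.9 kN


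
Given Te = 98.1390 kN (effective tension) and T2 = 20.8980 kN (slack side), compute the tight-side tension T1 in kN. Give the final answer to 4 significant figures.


T1 = Te + T2 = 98.1390 + 20.8980
T1 = 119.0 kN


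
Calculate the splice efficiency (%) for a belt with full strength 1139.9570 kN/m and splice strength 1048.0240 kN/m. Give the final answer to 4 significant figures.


Eff = 1048.0240 / 1139.9570 * 100
Eff = 91.94 %


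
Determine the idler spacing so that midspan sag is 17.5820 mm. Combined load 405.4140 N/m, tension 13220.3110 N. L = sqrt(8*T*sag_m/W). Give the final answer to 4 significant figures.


sag = 17.5820/1000 = 0.017582 m
L = sqrt(8 * 13220.3110 * 0.017582 / 405.4140)
L = 2.142 m


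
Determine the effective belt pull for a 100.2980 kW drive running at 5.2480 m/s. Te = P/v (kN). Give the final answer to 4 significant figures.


Te = P / v = 100.2980 / 5.2480
Te = 19.11 kN


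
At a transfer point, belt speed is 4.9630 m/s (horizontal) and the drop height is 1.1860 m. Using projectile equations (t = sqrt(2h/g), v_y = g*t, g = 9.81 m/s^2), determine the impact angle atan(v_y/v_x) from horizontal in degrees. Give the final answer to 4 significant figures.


t = sqrt(2*1.1860/9.81) = 0.491726 s
v_y = 9.81 * 0.491726 = 4.82383 m/s
angle = atan(4.82383 / 4.9630) = 44.19 deg


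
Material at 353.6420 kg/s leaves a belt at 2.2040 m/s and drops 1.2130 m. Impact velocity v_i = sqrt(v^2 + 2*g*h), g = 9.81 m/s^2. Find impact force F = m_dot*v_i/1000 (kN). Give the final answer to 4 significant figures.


v_i = sqrt(2.2040^2 + 2*9.81*1.2130) = 5.35319 m/s
F = 353.6420 * 5.35319 / 1000
F = 1.893 kN


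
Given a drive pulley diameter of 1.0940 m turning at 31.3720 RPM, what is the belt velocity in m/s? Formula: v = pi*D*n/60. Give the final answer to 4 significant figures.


v = pi * 1.0940 * 31.3720 / 60
v = 1.797 m/s


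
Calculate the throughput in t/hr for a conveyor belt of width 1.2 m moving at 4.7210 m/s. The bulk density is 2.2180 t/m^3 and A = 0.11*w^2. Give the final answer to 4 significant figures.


A = 0.11 * 1.2^2 = 0.1584 m^2
C = 0.1584 * 4.7210 * 2.2180 * 3600
C = 5971 t/hr


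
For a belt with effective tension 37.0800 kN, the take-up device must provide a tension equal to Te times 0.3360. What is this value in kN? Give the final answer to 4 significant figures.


T_tu = 37.0800 * 0.3360
T_tu = 12.46 kN


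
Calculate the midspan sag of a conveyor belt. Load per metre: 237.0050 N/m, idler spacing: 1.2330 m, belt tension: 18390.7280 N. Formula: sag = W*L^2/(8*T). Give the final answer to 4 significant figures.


sag = 237.0050 * 1.2330^2 / (8 * 18390.7280)
sag = 0.002449 m


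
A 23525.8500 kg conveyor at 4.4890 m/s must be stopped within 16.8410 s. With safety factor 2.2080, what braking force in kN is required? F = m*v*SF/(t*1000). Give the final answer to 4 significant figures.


F = 23525.8500 * 4.4890 / 16.8410 * 2.2080 / 1000
F = 13.85 kN


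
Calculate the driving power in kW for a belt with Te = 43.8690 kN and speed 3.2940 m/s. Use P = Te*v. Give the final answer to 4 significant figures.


P = Te * v = 43.8690 * 3.2940
P = 144.5 kW


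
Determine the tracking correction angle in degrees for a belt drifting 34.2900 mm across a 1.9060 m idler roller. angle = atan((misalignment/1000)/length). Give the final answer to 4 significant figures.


misalign_m = 34.2900 / 1000 = 0.034290 m
angle = atan(0.034290 / 1.9060)
angle = 1.031 deg


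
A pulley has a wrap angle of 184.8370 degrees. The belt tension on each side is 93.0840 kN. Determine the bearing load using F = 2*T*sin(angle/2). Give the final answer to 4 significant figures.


F = 2 * 93.0840 * sin(184.8370/2 deg)
F = 186.0 kN


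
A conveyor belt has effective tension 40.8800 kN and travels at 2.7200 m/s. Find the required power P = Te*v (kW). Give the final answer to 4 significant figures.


P = Te * v = 40.8800 * 2.7200
P = 111.2 kW


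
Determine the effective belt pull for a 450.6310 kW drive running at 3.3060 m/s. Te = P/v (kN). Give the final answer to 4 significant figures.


Te = P / v = 450.6310 / 3.3060
Te = 136.3 kN


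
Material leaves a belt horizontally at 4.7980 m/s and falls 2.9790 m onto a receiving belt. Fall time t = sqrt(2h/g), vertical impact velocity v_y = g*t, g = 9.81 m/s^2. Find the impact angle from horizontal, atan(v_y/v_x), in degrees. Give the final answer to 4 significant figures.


t = sqrt(2*2.9790/9.81) = 0.77932 s
v_y = 9.81 * 0.77932 = 7.64513 m/s
angle = atan(7.64513 / 4.7980) = 57.89 deg


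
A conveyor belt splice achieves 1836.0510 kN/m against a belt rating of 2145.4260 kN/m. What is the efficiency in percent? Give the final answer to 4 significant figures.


Eff = 1836.0510 / 2145.4260 * 100
Eff = 85.58 %


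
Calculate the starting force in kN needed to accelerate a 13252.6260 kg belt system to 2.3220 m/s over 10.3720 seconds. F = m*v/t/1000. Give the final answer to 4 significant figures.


F = 13252.6260 * 2.3220 / 10.3720 / 1000
F = 2.967 kN


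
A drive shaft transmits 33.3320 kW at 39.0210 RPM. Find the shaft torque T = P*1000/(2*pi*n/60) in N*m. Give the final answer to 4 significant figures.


omega = 2*pi*39.0210/60 = 4.08627 rad/s
T = 33.3320*1000 / 4.08627
T = 8157 N*m


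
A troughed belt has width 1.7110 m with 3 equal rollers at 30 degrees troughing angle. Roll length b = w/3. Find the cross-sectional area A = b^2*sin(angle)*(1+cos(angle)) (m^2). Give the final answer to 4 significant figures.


b = 1.7110/3 = 0.570333 m
A = 0.570333^2 * sin(30 deg) * (1 + cos(30 deg))
A = 0.3035 m^2


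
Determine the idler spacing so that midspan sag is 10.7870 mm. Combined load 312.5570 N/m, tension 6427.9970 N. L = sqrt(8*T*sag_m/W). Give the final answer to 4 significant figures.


sag = 10.7870/1000 = 0.010787 m
L = sqrt(8 * 6427.9970 * 0.010787 / 312.5570)
L = 1.332 m


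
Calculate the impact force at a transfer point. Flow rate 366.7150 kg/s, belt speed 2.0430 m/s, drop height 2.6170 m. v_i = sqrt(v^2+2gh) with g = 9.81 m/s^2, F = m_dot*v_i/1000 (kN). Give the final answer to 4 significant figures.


v_i = sqrt(2.0430^2 + 2*9.81*2.6170) = 7.45113 m/s
F = 366.7150 * 7.45113 / 1000
F = 2.732 kN


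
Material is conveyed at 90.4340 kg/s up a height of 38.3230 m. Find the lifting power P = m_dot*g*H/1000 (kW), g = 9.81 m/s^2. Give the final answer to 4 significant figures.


P = 90.4340 * 9.81 * 38.3230 / 1000
P = 34.00 kW


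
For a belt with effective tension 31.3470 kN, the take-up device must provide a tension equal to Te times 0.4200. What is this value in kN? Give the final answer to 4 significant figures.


T_tu = 31.3470 * 0.4200
T_tu = 13.17 kN


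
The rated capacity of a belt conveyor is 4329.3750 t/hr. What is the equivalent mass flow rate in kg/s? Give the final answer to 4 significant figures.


m_dot = 4329.3750 * 1000 / 3600
m_dot = 1203 kg/s


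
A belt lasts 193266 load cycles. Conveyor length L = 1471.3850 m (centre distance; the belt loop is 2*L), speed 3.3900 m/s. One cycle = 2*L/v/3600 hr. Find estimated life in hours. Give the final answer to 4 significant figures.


cycle_time = 2 * 1471.3850 / 3.3900 / 3600 = 0.241132 hr
life = 193266 * 0.241132 = 46600 hours


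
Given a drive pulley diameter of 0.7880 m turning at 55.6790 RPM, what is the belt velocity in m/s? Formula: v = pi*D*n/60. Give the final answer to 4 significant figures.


v = pi * 0.7880 * 55.6790 / 60
v = 2.297 m/s


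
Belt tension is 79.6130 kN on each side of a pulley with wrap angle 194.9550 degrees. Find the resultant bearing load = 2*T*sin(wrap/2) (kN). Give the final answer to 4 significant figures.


F = 2 * 79.6130 * sin(194.9550/2 deg)
F = 157.9 kN


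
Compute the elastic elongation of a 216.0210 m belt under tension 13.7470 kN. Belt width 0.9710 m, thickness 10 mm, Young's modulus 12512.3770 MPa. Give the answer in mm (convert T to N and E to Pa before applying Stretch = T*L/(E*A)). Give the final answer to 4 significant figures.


A = 0.9710 * 0.01 = 0.00971 m^2
Stretch = 13.7470*1000 * 216.0210 / (12512.3770e6 * 0.00971) * 1000
Stretch = 24.44 mm


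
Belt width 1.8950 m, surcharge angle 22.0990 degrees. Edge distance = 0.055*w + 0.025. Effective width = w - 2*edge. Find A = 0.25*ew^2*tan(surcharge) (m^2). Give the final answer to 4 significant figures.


edge = 0.055*1.8950 + 0.025 = 0.129225 m
ew = 1.8950 - 2*0.129225 = 1.63655 m
A = 0.25 * 1.63655^2 * tan(22.0990 deg)
A = 0.2719 m^2


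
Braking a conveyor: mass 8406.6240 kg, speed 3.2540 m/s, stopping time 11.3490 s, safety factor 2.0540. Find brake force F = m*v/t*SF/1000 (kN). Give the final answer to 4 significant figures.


F = 8406.6240 * 3.2540 / 11.3490 * 2.0540 / 1000
F = 4.951 kN


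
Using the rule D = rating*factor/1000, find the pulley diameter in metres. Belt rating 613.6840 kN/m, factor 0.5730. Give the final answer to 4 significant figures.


D = 613.6840 * 0.5730 / 1000
D = 0.3516 m


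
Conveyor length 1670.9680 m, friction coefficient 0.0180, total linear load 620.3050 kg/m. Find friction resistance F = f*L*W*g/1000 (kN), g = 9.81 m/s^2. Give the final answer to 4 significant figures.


F = 0.0180 * 1670.9680 * 620.3050 * 9.81 / 1000
F = 183.0 kN


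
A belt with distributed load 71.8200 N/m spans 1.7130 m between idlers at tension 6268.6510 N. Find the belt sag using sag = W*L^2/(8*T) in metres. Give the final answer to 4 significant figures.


sag = 71.8200 * 1.7130^2 / (8 * 6268.6510)
sag = 0.004202 m


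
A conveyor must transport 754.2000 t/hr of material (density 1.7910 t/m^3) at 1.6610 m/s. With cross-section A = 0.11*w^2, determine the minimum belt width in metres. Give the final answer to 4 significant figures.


A_req = 754.2000 / (1.6610 * 1.7910 * 3600) = 0.0704237 m^2
w = sqrt(0.0704237 / 0.11)
w = 0.8001 m


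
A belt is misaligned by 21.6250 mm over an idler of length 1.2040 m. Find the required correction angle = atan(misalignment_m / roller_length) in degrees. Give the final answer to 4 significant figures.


misalign_m = 21.6250 / 1000 = 0.021625 m
angle = atan(0.021625 / 1.2040)
angle = 1.029 deg


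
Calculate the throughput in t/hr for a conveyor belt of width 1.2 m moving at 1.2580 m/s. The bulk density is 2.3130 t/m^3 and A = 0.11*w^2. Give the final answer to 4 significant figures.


A = 0.11 * 1.2^2 = 0.1584 m^2
C = 0.1584 * 1.2580 * 2.3130 * 3600
C = 1659 t/hr


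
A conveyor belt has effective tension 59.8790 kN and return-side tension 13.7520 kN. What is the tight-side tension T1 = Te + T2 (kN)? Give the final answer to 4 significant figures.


T1 = Te + T2 = 59.8790 + 13.7520
T1 = 73.63 kN


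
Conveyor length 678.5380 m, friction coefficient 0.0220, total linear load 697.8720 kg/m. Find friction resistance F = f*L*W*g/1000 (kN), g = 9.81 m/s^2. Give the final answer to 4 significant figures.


F = 0.0220 * 678.5380 * 697.8720 * 9.81 / 1000
F = 102.2 kN


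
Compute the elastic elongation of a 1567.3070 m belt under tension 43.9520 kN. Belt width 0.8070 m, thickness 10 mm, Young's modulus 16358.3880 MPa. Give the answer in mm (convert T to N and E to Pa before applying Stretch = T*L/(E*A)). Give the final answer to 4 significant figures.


A = 0.8070 * 0.01 = 0.00807 m^2
Stretch = 43.9520*1000 * 1567.3070 / (16358.3880e6 * 0.00807) * 1000
Stretch = 521.8 mm


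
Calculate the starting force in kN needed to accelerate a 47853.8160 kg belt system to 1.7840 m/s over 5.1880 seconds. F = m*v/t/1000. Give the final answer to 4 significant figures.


F = 47853.8160 * 1.7840 / 5.1880 / 1000
F = 16.46 kN


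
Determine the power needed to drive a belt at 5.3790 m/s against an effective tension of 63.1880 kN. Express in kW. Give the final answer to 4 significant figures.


P = Te * v = 63.1880 * 5.3790
P = 339.9 kW


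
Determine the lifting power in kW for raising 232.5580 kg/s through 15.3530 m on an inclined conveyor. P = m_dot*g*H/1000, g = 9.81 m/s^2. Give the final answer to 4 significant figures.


P = 232.5580 * 9.81 * 15.3530 / 1000
P = 35.03 kW


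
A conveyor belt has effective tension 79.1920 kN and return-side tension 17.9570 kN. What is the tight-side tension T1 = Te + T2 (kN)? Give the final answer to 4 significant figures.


T1 = Te + T2 = 79.1920 + 17.9570
T1 = 97.15 kN


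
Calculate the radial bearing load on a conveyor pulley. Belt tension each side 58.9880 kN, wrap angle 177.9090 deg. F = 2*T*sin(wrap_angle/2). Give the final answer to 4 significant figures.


F = 2 * 58.9880 * sin(177.9090/2 deg)
F = 118.0 kN


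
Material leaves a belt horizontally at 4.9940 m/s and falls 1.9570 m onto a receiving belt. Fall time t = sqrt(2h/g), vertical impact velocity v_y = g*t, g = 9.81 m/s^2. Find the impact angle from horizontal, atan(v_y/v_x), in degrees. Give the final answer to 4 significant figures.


t = sqrt(2*1.9570/9.81) = 0.631649 s
v_y = 9.81 * 0.631649 = 6.19648 m/s
angle = atan(6.19648 / 4.9940) = 51.13 deg


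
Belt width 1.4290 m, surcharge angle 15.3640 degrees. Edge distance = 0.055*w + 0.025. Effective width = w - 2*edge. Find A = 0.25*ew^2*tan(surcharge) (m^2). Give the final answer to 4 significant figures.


edge = 0.055*1.4290 + 0.025 = 0.103595 m
ew = 1.4290 - 2*0.103595 = 1.22181 m
A = 0.25 * 1.22181^2 * tan(15.3640 deg)
A = 0.1025 m^2


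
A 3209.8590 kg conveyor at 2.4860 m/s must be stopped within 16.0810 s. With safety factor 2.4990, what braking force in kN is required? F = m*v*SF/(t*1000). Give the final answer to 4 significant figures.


F = 3209.8590 * 2.4860 / 16.0810 * 2.4990 / 1000
F = 1.240 kN


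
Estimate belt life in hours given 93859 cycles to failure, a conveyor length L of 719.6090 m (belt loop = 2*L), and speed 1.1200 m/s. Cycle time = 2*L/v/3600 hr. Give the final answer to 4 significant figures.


cycle_time = 2 * 719.6090 / 1.1200 / 3600 = 0.356949 hr
life = 93859 * 0.356949 = 33500 hours


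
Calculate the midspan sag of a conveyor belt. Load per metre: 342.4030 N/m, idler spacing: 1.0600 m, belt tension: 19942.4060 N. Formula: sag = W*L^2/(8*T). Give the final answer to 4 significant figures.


sag = 342.4030 * 1.0600^2 / (8 * 19942.4060)
sag = 0.002411 m


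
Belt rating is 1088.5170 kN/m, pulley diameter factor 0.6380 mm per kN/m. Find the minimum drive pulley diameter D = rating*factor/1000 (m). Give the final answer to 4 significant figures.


D = 1088.5170 * 0.6380 / 1000
D = 0.6945 m


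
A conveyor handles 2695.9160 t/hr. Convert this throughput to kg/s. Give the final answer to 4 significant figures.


m_dot = 2695.9160 * 1000 / 3600
m_dot = 748.9 kg/s


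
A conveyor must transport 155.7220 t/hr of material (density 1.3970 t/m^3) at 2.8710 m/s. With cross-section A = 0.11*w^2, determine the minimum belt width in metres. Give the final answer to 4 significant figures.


A_req = 155.7220 / (2.8710 * 1.3970 * 3600) = 0.0107849 m^2
w = sqrt(0.0107849 / 0.11)
w = 0.3131 m


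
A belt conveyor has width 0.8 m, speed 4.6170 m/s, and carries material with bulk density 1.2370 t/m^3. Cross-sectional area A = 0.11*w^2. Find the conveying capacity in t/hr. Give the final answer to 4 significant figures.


A = 0.11 * 0.8^2 = 0.0704 m^2
C = 0.0704 * 4.6170 * 1.2370 * 3600
C = 1447 t/hr


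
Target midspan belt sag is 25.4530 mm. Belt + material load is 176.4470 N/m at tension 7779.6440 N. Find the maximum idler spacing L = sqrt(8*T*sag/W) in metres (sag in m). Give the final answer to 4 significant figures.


sag = 25.4530/1000 = 0.025453 m
L = sqrt(8 * 7779.6440 * 0.025453 / 176.4470)
L = 2.996 m


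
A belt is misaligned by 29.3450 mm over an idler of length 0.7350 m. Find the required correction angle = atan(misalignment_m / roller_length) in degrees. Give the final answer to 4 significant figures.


misalign_m = 29.3450 / 1000 = 0.029345 m
angle = atan(0.029345 / 0.7350)
angle = 2.286 deg


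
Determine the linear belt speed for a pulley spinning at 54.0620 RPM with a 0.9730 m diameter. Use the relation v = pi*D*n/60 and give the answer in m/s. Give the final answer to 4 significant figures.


v = pi * 0.9730 * 54.0620 / 60
v = 2.754 m/s


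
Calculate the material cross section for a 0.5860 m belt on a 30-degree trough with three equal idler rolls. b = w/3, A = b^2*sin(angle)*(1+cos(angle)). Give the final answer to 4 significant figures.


b = 0.5860/3 = 0.195333 m
A = 0.195333^2 * sin(30 deg) * (1 + cos(30 deg))
A = 0.03560 m^2


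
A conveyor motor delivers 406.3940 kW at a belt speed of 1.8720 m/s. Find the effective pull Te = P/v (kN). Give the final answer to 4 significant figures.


Te = P / v = 406.3940 / 1.8720
Te = 217.1 kN


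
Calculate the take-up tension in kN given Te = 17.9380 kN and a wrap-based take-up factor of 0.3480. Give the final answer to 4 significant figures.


T_tu = 17.9380 * 0.3480
T_tu = 6.242 kN


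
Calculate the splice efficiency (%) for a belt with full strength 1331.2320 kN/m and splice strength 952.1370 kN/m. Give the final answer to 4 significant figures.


Eff = 952.1370 / 1331.2320 * 100
Eff = 71.52 %


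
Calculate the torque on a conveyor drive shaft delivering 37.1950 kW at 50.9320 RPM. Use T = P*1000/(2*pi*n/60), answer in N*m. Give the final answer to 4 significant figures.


omega = 2*pi*50.9320/60 = 5.33359 rad/s
T = 37.1950*1000 / 5.33359
T = 6974 N*m


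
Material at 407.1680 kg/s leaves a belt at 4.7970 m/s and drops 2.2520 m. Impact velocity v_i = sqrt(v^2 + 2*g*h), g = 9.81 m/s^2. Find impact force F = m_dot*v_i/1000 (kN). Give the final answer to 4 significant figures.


v_i = sqrt(4.7970^2 + 2*9.81*2.2520) = 8.19728 m/s
F = 407.1680 * 8.19728 / 1000
F = 3.338 kN


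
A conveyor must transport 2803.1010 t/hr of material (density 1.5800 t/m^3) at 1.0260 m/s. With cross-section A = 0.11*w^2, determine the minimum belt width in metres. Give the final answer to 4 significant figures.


A_req = 2803.1010 / (1.0260 * 1.5800 * 3600) = 0.480321 m^2
w = sqrt(0.480321 / 0.11)
w = 2.090 m


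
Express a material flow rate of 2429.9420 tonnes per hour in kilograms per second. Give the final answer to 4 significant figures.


m_dot = 2429.9420 * 1000 / 3600
m_dot = 675.0 kg/s


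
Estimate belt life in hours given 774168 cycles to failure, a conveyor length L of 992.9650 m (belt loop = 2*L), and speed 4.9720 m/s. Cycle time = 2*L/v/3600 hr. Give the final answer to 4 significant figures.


cycle_time = 2 * 992.9650 / 4.9720 / 3600 = 0.110951 hr
life = 774168 * 0.110951 = 85890 hours


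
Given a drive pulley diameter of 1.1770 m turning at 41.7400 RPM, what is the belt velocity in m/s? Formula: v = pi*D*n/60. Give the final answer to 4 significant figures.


v = pi * 1.1770 * 41.7400 / 60
v = 2.572 m/s


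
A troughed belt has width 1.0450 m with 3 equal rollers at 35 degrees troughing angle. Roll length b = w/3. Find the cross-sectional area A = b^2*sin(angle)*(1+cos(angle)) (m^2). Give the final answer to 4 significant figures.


b = 1.0450/3 = 0.348333 m
A = 0.348333^2 * sin(35 deg) * (1 + cos(35 deg))
A = 0.1266 m^2


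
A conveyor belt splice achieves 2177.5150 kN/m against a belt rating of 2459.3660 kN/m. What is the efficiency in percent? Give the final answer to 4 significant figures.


Eff = 2177.5150 / 2459.3660 * 100
Eff = 88.54 %


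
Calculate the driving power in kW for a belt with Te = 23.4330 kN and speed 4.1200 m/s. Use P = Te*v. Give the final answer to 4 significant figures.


P = Te * v = 23.4330 * 4.1200
P = 96.54 kW


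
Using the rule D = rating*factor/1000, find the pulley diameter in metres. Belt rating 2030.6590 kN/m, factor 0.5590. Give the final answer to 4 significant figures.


D = 2030.6590 * 0.5590 / 1000
D = 1.135 m


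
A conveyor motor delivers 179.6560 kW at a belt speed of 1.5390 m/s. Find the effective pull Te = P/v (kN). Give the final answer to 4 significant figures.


Te = P / v = 179.6560 / 1.5390
Te = 116.7 kN


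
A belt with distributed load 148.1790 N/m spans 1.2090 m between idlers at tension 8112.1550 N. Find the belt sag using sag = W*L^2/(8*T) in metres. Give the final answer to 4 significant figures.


sag = 148.1790 * 1.2090^2 / (8 * 8112.1550)
sag = 0.003337 m


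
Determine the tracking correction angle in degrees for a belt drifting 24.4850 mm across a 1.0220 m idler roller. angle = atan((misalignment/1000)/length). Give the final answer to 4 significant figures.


misalign_m = 24.4850 / 1000 = 0.024485 m
angle = atan(0.024485 / 1.0220)
angle = 1.372 deg


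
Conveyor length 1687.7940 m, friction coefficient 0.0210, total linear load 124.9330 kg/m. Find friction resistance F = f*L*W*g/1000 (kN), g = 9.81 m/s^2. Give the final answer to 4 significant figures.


F = 0.0210 * 1687.7940 * 124.9330 * 9.81 / 1000
F = 43.44 kN


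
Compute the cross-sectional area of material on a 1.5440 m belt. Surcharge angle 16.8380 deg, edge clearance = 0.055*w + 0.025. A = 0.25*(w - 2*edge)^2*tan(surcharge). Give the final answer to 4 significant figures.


edge = 0.055*1.5440 + 0.025 = 0.10992 m
ew = 1.5440 - 2*0.10992 = 1.32416 m
A = 0.25 * 1.32416^2 * tan(16.8380 deg)
A = 0.1327 m^2


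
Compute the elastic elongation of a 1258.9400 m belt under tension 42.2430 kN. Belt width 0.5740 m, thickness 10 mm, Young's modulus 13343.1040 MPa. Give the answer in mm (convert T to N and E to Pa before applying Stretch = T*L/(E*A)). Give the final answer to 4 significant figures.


A = 0.5740 * 0.01 = 0.00574 m^2
Stretch = 42.2430*1000 * 1258.9400 / (13343.1040e6 * 0.00574) * 1000
Stretch = 694.4 mm


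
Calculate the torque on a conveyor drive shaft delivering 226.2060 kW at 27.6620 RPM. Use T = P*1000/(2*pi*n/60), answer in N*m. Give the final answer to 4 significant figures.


omega = 2*pi*27.6620/60 = 2.89676 rad/s
T = 226.2060*1000 / 2.89676
T = 78090 N*m


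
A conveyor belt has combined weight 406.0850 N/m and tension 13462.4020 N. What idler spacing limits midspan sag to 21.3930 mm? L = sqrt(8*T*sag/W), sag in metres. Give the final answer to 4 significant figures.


sag = 21.3930/1000 = 0.021393 m
L = sqrt(8 * 13462.4020 * 0.021393 / 406.0850)
L = 2.382 m


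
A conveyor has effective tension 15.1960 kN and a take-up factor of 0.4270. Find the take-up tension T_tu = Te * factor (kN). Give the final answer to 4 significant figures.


T_tu = 15.1960 * 0.4270
T_tu = 6.489 kN


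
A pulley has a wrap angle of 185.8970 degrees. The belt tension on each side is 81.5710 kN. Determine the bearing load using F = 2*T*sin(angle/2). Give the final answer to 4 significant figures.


F = 2 * 81.5710 * sin(185.8970/2 deg)
F = 162.9 kN


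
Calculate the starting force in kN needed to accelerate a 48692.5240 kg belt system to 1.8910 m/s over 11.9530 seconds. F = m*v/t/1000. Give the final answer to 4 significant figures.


F = 48692.5240 * 1.8910 / 11.9530 / 1000
F = 7.703 kN


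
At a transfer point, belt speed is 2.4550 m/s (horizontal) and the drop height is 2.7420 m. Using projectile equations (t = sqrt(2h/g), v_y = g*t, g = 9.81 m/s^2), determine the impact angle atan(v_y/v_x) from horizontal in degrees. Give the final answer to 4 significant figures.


t = sqrt(2*2.7420/9.81) = 0.747677 s
v_y = 9.81 * 0.747677 = 7.33471 m/s
angle = atan(7.33471 / 2.4550) = 71.49 deg


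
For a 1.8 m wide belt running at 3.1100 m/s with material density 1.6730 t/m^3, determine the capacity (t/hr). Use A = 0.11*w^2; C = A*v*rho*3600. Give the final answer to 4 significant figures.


A = 0.11 * 1.8^2 = 0.3564 m^2
C = 0.3564 * 3.1100 * 1.6730 * 3600
C = 6676 t/hr


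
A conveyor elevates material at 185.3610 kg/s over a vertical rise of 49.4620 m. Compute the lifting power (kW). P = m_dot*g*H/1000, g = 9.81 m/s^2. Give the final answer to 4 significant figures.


P = 185.3610 * 9.81 * 49.4620 / 1000
P = 89.94 kW


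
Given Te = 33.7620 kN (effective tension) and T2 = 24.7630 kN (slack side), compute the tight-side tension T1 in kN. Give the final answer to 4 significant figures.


T1 = Te + T2 = 33.7620 + 24.7630
T1 = 58.53 kN


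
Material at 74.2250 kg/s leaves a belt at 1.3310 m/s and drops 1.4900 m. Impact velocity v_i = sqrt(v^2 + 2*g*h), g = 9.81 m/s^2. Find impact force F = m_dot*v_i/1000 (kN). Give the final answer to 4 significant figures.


v_i = sqrt(1.3310^2 + 2*9.81*1.4900) = 5.56825 m/s
F = 74.2250 * 5.56825 / 1000
F = 0.4133 kN


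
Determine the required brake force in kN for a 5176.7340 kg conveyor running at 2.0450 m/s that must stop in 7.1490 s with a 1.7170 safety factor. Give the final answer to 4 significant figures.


F = 5176.7340 * 2.0450 / 7.1490 * 1.7170 / 1000
F = 2.543 kN


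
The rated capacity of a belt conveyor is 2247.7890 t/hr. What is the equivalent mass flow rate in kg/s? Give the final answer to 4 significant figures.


m_dot = 2247.7890 * 1000 / 3600
m_dot = 624.4 kg/s


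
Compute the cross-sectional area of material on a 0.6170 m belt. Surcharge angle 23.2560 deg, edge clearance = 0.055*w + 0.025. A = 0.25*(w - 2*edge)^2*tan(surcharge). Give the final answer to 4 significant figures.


edge = 0.055*0.6170 + 0.025 = 0.058935 m
ew = 0.6170 - 2*0.058935 = 0.49913 m
A = 0.25 * 0.49913^2 * tan(23.2560 deg)
A = 0.02677 m^2


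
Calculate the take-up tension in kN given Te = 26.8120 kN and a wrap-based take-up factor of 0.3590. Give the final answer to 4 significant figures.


T_tu = 26.8120 * 0.3590
T_tu = 9.626 kN


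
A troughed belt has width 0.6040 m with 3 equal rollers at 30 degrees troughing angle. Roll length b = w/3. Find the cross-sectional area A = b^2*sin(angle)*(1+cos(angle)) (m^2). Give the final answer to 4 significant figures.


b = 0.6040/3 = 0.201333 m
A = 0.201333^2 * sin(30 deg) * (1 + cos(30 deg))
A = 0.03782 m^2


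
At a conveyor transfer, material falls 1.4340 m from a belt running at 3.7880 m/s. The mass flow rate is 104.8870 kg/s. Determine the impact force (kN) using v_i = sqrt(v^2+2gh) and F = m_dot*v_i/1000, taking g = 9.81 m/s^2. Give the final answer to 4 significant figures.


v_i = sqrt(3.7880^2 + 2*9.81*1.4340) = 6.51798 m/s
F = 104.8870 * 6.51798 / 1000
F = 0.6837 kN


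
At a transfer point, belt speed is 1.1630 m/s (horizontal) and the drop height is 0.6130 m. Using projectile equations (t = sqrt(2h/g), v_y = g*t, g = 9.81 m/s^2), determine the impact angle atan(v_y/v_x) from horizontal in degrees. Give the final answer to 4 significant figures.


t = sqrt(2*0.6130/9.81) = 0.353517 s
v_y = 9.81 * 0.353517 = 3.468 m/s
angle = atan(3.468 / 1.1630) = 71.46 deg


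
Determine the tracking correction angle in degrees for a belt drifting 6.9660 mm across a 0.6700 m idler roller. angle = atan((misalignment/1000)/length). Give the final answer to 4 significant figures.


misalign_m = 6.9660 / 1000 = 0.006966 m
angle = atan(0.006966 / 0.6700)
angle = 0.5957 deg


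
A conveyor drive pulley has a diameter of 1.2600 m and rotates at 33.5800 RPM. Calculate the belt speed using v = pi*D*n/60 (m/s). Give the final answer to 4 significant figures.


v = pi * 1.2600 * 33.5800 / 60
v = 2.215 m/s


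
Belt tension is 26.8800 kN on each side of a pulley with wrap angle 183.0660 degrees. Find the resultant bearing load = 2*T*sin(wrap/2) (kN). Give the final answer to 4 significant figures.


F = 2 * 26.8800 * sin(183.0660/2 deg)
F = 53.74 kN


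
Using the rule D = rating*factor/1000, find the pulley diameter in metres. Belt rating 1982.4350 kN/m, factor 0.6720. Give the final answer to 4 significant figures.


D = 1982.4350 * 0.6720 / 1000
D = 1.332 m


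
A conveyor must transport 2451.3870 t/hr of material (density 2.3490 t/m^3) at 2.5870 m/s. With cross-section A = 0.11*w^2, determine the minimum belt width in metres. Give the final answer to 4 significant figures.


A_req = 2451.3870 / (2.5870 * 2.3490 * 3600) = 0.112055 m^2
w = sqrt(0.112055 / 0.11)
w = 1.009 m


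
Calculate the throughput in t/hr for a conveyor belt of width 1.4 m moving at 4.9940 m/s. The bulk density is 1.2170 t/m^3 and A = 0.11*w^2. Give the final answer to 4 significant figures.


A = 0.11 * 1.4^2 = 0.2156 m^2
C = 0.2156 * 4.9940 * 1.2170 * 3600
C = 4717 t/hr


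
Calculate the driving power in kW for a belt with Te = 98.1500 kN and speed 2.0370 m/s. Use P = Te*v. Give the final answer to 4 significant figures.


P = Te * v = 98.1500 * 2.0370
P = 199.9 kW


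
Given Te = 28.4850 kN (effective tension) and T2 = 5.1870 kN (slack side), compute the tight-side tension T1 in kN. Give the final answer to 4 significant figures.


T1 = Te + T2 = 28.4850 + 5.1870
T1 = 33.67 kN


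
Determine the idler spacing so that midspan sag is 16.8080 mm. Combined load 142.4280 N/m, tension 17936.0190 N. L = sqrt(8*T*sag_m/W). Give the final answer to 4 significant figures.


sag = 16.8080/1000 = 0.016808 m
L = sqrt(8 * 17936.0190 * 0.016808 / 142.4280)
L = 4.115 m


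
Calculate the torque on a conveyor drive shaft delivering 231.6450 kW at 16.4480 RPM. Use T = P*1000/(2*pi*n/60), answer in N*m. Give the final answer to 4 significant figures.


omega = 2*pi*16.4480/60 = 1.72243 rad/s
T = 231.6450*1000 / 1.72243
T = 134500 N*m


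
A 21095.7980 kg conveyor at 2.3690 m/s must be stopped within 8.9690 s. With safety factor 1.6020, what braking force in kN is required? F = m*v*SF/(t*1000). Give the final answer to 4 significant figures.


F = 21095.7980 * 2.3690 / 8.9690 * 1.6020 / 1000
F = 8.926 kN


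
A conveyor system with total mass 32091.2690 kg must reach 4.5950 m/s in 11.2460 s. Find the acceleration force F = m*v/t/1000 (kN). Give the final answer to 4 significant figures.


F = 32091.2690 * 4.5950 / 11.2460 / 1000
F = 13.11 kN


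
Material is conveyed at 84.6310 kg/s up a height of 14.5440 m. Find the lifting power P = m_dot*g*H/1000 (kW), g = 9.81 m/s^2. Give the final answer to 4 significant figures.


P = 84.6310 * 9.81 * 14.5440 / 1000
P = 12.07 kW


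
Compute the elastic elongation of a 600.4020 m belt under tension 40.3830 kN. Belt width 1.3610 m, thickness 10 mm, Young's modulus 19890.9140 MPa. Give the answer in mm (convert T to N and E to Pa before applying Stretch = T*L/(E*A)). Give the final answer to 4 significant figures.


A = 1.3610 * 0.01 = 0.01361 m^2
Stretch = 40.3830*1000 * 600.4020 / (19890.9140e6 * 0.01361) * 1000
Stretch = 89.56 mm


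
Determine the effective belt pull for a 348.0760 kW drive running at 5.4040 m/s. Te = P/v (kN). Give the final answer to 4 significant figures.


Te = P / v = 348.0760 / 5.4040
Te = 64.41 kN


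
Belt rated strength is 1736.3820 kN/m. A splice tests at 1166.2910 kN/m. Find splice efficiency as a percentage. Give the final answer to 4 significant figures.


Eff = 1166.2910 / 1736.3820 * 100
Eff = 67.17 %


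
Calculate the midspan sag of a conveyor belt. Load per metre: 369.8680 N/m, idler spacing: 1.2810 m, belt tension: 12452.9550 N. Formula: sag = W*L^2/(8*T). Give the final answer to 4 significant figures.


sag = 369.8680 * 1.2810^2 / (8 * 12452.9550)
sag = 0.006092 m


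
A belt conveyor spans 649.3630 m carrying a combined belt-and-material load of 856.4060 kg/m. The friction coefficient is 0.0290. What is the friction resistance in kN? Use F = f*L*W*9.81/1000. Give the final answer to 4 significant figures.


F = 0.0290 * 649.3630 * 856.4060 * 9.81 / 1000
F = 158.2 kN


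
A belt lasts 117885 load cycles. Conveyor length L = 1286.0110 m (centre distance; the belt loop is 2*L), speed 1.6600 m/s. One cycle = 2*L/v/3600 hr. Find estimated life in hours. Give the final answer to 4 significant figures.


cycle_time = 2 * 1286.0110 / 1.6600 / 3600 = 0.430392 hr
life = 117885 * 0.430392 = 50740 hours


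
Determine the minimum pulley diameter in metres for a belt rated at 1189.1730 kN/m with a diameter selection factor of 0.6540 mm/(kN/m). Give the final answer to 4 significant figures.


D = 1189.1730 * 0.6540 / 1000
D = 0.7777 m


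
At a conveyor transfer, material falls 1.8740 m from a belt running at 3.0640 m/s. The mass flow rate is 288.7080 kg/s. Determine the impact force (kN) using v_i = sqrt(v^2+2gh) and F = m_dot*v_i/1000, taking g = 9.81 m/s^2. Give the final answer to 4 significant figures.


v_i = sqrt(3.0640^2 + 2*9.81*1.8740) = 6.79382 m/s
F = 288.7080 * 6.79382 / 1000
F = 1.961 kN


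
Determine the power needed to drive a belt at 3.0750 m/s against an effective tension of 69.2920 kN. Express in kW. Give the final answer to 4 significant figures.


P = Te * v = 69.2920 * 3.0750
P = 213.1 kW
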